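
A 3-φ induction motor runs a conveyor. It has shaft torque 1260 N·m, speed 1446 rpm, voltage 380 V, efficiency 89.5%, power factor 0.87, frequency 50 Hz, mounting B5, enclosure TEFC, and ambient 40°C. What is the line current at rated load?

ω = 2π×1446/60 = 151.4 rad/s; P_out = τω = 1260 × 151.4 = 190764 W
P_in = P_out / η = 190764 / 0.895 = 213144 W
I_L = P_in / (√3·V_L·cosφ) = 213144 / (1.732 × 380 × 0.87) = 372 A

372 A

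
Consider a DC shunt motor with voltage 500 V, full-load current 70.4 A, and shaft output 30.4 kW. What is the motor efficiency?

86.4 %

P_out = 30.4 kW = 30400 W
P_in = V·I = 500 × 70.4 = 35200 W
η = P_out / P_in = 30400 / 35200 = 0.864 = 86.4%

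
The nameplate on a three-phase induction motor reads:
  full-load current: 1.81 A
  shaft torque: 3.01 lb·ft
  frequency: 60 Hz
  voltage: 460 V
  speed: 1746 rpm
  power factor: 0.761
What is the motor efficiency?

τ = 3.01 lb·ft × 1.356 = 4.082 N·m
ω = 2π × 1746/60 = 182.8 rad/s; P_out = τω = 4.082 × 182.8 = 746 W
P_in = √3·V_L·I_L·cosφ = 1.732 × 460 × 1.81 × 0.761 = 1097 W
η = P_out / P_in = 746 / 1097 = 0.680 = 68.0%

68.0 %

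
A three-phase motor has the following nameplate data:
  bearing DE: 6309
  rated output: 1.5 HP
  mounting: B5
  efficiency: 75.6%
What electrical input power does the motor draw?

1.48 kW

P_out = 1.5 × 746 = 1119 W
P_in = P_out/η = 1119/0.756 = 1480 W = 1.48 kW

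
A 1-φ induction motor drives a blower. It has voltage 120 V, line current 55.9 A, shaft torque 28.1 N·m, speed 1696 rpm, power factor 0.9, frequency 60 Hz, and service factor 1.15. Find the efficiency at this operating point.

ω = 2π × 1696/60 = 177.6 rad/s; P_out = τω = 28.1 × 177.6 = 4991 W
P_in = V·I·cosφ = 120 × 55.9 × 0.9 = 6037 W
η = P_out / P_in = 4991 / 6037 = 0.827 = 82.7%

82.7 %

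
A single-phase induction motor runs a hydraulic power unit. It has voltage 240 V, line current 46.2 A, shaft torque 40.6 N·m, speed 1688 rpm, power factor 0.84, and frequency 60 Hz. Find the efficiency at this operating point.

ω = 2π × 1688/60 = 176.8 rad/s; P_out = τω = 40.6 × 176.8 = 7178 W
P_in = V·I·cosφ = 240 × 46.2 × 0.84 = 9314 W
η = P_out / P_in = 7178 / 9314 = 0.771 = 77.1%

77.1 %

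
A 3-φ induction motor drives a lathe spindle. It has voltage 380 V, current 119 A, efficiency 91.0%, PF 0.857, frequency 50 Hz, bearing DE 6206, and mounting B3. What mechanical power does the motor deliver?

P_in = √3·V·I·cosφ = 1.732 × 380 × 119 × 0.857 = 67121 W
P_out = η·P_in = 0.91 × 67121 = 61080 W

61.1 kW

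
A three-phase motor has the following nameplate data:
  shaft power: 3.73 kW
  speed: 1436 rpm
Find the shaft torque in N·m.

24.8 N·m

ω = 2π × 1436/60 = 150.4 rad/s
τ = P/ω = 3730/150.4 = 24.8 N·m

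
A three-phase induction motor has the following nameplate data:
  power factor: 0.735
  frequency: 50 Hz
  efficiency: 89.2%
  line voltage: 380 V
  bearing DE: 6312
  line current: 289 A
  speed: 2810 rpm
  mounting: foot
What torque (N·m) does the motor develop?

P_in = √3·V·I·cosφ = 1.732 × 380 × 289 × 0.735 = 139803 W
P_out = η·P_in = 0.892 × 139803 = 124704 W
n = 2810 rpm
ω = 2π×2810/60 = 294.3 rad/s
τ = P_out/ω = 124704/294.3 = 424 N·m

424 N·m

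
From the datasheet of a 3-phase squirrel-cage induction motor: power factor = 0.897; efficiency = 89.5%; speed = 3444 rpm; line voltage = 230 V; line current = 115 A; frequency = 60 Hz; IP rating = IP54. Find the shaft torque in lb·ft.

75.2 lb·ft

P_in = √3·V·I·cosφ = 1.732 × 230 × 115 × 0.897 = 41093 W
P_out = η·P_in = 0.895 × 41093 = 36778 W
n = 3444 rpm
ω = 2π×3444/60 = 360.7 rad/s
τ = P_out/ω = 36778/360.7 = 102 N·m
In lb·ft: 102/1.356 = 75.2 lb·ft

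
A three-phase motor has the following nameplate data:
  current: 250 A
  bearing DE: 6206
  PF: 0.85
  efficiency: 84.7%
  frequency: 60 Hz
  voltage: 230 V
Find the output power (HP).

P_in = √3·V·I·cosφ = 1.732 × 230 × 250 × 0.85 = 84652 W
P_out = η·P_in = 0.847 × 84652 = 71700 W
= 71700/746 = 96.1 HP

96.1 HP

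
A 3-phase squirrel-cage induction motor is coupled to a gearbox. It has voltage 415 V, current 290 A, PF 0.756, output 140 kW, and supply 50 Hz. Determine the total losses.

P_in = √3·V·I·cosφ = 1.732×415×290×0.756 = 157585 W
P_out = 140000 W
Losses = P_in − P_out = 157585 − 140000 = 17585 W

17.6 kW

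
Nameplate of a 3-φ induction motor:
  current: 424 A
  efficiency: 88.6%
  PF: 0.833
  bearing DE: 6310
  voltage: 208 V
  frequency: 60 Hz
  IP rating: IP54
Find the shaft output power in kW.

P_in = √3·V·I·cosφ = 1.732 × 208 × 424 × 0.833 = 127240 W
P_out = η·P_in = 0.886 × 127240 = 112735 W

113 kW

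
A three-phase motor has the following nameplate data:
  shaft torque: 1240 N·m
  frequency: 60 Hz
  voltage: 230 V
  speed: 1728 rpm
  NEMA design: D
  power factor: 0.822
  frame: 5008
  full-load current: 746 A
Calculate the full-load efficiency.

ω = 2π × 1728/60 = 181 rad/s; P_out = τω = 1240 × 181 = 224440 W
P_in = √3·V_L·I_L·cosφ = 1.732 × 230 × 746 × 0.822 = 244279 W
η = P_out / P_in = 224440 / 244279 = 0.919 = 91.9%

91.9 %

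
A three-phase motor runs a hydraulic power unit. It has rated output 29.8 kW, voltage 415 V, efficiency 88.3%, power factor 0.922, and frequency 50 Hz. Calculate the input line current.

P_out = 29.8 kW = 29800 W
P_in = P_out / η = 29800 / 0.883 = 33749 W
I_L = P_in / (√3·V_L·cosφ) = 33749 / (1.732 × 415 × 0.922) = 50.9 A

50.9 A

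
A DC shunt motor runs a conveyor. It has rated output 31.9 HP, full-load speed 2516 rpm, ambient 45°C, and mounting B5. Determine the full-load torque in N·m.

P_out = 31.9 × 746 = 23797 W
ω = 2π × 2516/60 = 263.5 rad/s
τ = P_out/ω = 23797/263.5 = 90.3 N·m

90.3 N·m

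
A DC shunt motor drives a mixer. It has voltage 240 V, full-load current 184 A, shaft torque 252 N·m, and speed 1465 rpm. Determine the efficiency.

87.5 %

ω = 2π × 1465/60 = 153.4 rad/s; P_out = τω = 252 × 153.4 = 38657 W
P_in = V·I = 240 × 184 = 44160 W
η = P_out / P_in = 38657 / 44160 = 0.875 = 87.5%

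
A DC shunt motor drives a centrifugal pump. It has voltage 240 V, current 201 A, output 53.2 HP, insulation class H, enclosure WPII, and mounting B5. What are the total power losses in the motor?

8550 W

P_in = V·I = 240×201 = 48240 W
P_out = 53.2×746 = 39687 W
Losses = P_in − P_out = 48240 − 39687 = 8553 W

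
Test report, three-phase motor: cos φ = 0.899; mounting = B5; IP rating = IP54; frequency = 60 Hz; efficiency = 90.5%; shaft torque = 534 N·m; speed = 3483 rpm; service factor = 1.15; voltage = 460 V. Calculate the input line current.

ω = 2π×3483/60 = 364.7 rad/s; P_out = τω = 534 × 364.7 = 194750 W
P_in = P_out / η = 194750 / 0.905 = 215193 W
I_L = P_in / (√3·V_L·cosφ) = 215193 / (1.732 × 460 × 0.899) = 300 A

300 A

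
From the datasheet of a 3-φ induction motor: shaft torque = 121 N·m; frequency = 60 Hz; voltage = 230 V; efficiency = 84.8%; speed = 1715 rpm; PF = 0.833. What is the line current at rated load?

77.2 A

ω = 2π×1715/60 = 179.6 rad/s; P_out = τω = 121 × 179.6 = 21732 W
P_in = P_out / η = 21732 / 0.848 = 25627 W
I_L = P_in / (√3·V_L·cosφ) = 25627 / (1.732 × 230 × 0.833) = 77.2 A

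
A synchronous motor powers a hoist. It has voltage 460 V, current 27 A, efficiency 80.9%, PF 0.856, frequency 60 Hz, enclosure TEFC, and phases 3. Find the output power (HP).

20 HP

P_in = √3·V·I·cosφ = 1.732 × 460 × 27 × 0.856 = 18414 W
P_out = η·P_in = 0.809 × 18414 = 14897 W
= 14897/746 = 20 HP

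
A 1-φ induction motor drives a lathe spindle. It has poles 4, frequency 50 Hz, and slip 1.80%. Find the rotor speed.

n_s = 120f/p = 120×50/4 = 1500 rpm
n = n_s(1 − s) = 1500 × (1 − 0.018) = 1473 rpm

1473 rpm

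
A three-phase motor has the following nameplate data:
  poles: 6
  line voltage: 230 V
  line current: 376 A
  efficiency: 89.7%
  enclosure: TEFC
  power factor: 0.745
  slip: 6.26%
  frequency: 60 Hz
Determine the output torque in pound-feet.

P_in = √3·V·I·cosφ = 1.732 × 230 × 376 × 0.745 = 111589 W
P_out = η·P_in = 0.897 × 111589 = 100095 W
n_s = 120×60/6 = 1200 rpm; n = 1200×(1−0.0626) = 1125 rpm
ω = 2π×1125/60 = 117.8 rad/s
τ = P_out/ω = 100095/117.8 = 849.7 N·m
In lb·ft: 849.7/1.356 = 627 lb·ft

627 lb·ft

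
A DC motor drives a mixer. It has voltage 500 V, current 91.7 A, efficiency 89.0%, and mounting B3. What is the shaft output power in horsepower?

P_in = V·I = 500 × 91.7 = 45850 W
P_out = η·P_in = 0.89 × 45850 = 40807 W
= 40807/746 = 54.7 HP

54.7 HP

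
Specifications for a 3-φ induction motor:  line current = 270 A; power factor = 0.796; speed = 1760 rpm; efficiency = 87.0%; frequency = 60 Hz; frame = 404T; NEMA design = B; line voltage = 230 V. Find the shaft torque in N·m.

404 N·m

P_in = √3·V·I·cosφ = 1.732 × 230 × 270 × 0.796 = 85616 W
P_out = η·P_in = 0.87 × 85616 = 74486 W
n = 1760 rpm
ω = 2π×1760/60 = 184.3 rad/s
τ = P_out/ω = 74486/184.3 = 404 N·m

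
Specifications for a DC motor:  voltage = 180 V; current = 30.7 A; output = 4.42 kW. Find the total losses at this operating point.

1.11 kW

P_in = V·I = 180×30.7 = 5526 W
P_out = 4420 W
Losses = P_in − P_out = 5526 − 4420 = 1106 W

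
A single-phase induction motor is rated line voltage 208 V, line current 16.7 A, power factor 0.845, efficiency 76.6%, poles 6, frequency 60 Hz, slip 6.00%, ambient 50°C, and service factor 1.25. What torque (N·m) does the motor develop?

P_in = V·I·cosφ = 208 × 16.7 × 0.845 = 2935 W
P_out = η·P_in = 0.766 × 2935 = 2248 W
n_s = 120×60/6 = 1200 rpm; n = 1200×(1−0.06) = 1128 rpm
ω = 2π×1128/60 = 118.1 rad/s
τ = P_out/ω = 2248/118.1 = 19 N·m

19 N·m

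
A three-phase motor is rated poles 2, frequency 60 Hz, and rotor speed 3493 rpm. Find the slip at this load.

n_s = 120f/p = 120×60/2 = 3600 rpm
s = (n_s − n)/n_s = (3600 − 3493)/3600 = 0.0297

2.97 %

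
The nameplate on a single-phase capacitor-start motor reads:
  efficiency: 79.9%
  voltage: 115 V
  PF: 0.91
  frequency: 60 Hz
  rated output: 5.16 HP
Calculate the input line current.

P_out = 5.16 × 746 = 3849 W
P_in = P_out / η = 3849 / 0.799 = 4817 W
I = P_in / (V·cosφ) = 4817 / (115 × 0.91) = 46 A

46 A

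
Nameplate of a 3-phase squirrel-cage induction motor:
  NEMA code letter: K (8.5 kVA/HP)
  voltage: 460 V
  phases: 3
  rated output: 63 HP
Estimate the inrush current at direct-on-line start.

672 A

S_LR = 8.5 × 63 = 535.5 kVA
I_LR = S_LR/(√3·V_L) = 535500/(1.732×460) = 672 A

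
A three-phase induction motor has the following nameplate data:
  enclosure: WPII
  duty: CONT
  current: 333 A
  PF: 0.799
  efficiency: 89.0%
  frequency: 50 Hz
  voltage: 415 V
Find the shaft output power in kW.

170 kW

P_in = √3·V·I·cosφ = 1.732 × 415 × 333 × 0.799 = 191244 W
P_out = η·P_in = 0.89 × 191244 = 170207 W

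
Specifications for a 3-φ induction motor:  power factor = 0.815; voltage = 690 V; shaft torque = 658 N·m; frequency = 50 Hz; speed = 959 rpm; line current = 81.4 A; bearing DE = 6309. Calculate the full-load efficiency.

ω = 2π × 959/60 = 100.4 rad/s; P_out = τω = 658 × 100.4 = 66063 W
P_in = √3·V_L·I_L·cosφ = 1.732 × 690 × 81.4 × 0.815 = 79283 W
η = P_out / P_in = 66063 / 79283 = 0.833 = 83.3%

83.3 %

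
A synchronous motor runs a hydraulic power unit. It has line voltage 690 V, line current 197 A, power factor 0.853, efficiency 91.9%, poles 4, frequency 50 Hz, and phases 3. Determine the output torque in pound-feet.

867 lb·ft

P_in = √3·V·I·cosφ = 1.732 × 690 × 197 × 0.853 = 200822 W
P_out = η·P_in = 0.919 × 200822 = 184555 W
n = n_s = 120×50/4 = 1500 rpm (synchronous)
ω = 2π×1500/60 = 157.1 rad/s
τ = P_out/ω = 184555/157.1 = 1175 N·m
In lb·ft: 1175/1.356 = 867 lb·ft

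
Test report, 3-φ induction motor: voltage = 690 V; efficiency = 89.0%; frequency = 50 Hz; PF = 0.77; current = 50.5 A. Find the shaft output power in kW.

41.4 kW

P_in = √3·V·I·cosφ = 1.732 × 690 × 50.5 × 0.77 = 46471 W
P_out = η·P_in = 0.89 × 46471 = 41359 W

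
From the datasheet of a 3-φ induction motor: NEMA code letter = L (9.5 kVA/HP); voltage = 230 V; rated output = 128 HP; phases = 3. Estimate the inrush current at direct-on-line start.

3050 A

S_LR = 9.5 × 128 = 1216 kVA
I_LR = S_LR/(√3·V_L) = 1216000/(1.732×230) = 3050 A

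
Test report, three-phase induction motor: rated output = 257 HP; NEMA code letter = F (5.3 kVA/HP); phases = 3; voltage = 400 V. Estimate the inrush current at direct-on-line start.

1970 A

S_LR = 5.3 × 257 = 1362.1 kVA
I_LR = S_LR/(√3·V_L) = 1362100/(1.732×400) = 1970 A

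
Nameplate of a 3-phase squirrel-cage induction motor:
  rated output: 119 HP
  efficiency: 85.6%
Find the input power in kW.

104 kW

P_out = 119 × 746 = 88774 W
P_in = P_out/η = 88774/0.856 = 103708 W = 104 kW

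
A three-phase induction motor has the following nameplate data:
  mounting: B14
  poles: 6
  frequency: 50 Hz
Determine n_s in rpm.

n_s = 120f/p = 120×50/6 = 1000 rpm

1000 rpm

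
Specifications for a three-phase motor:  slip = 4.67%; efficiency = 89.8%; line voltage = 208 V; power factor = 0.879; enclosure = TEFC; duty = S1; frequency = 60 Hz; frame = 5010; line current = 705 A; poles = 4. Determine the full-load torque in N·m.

P_in = √3·V·I·cosφ = 1.732 × 208 × 705 × 0.879 = 223249 W
P_out = η·P_in = 0.898 × 223249 = 200478 W
n_s = 120×60/4 = 1800 rpm; n = 1800×(1−0.0467) = 1716 rpm
ω = 2π×1716/60 = 179.7 rad/s
τ = P_out/ω = 200478/179.7 = 1120 N·m

1120 N·m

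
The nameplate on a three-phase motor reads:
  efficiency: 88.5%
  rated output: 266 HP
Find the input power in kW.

P_out = 266 × 746 = 198436 W
P_in = P_out/η = 198436/0.885 = 224221 W = 224 kW

224 kW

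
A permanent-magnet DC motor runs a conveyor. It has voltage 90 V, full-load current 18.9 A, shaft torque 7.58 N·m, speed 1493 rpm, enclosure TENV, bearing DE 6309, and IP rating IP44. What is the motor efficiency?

69.7 %

ω = 2π × 1493/60 = 156.3 rad/s; P_out = τω = 7.58 × 156.3 = 1185 W
P_in = V·I = 90 × 18.9 = 1701 W
η = P_out / P_in = 1185 / 1701 = 0.697 = 69.7%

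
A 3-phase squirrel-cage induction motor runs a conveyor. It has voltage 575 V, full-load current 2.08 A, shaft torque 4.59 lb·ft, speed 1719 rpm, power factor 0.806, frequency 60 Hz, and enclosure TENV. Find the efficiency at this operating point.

67.1 %

τ = 4.59 lb·ft × 1.356 = 6.224 N·m
ω = 2π × 1719/60 = 180 rad/s; P_out = τω = 6.224 × 180 = 1120 W
P_in = √3·V_L·I_L·cosφ = 1.732 × 575 × 2.08 × 0.806 = 1670 W
η = P_out / P_in = 1120 / 1670 = 0.671 = 67.1%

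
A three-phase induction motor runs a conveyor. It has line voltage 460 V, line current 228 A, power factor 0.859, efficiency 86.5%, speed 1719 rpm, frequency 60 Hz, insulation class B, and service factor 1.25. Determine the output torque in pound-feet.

553 lb·ft

P_in = √3·V·I·cosφ = 1.732 × 460 × 228 × 0.859 = 156039 W
P_out = η·P_in = 0.865 × 156039 = 134974 W
n = 1719 rpm
ω = 2π×1719/60 = 180 rad/s
τ = P_out/ω = 134974/180 = 749.9 N·m
In lb·ft: 749.9/1.356 = 553 lb·ft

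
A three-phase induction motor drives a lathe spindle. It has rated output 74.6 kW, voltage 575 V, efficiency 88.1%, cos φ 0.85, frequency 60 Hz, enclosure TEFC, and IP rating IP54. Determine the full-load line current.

100 A

P_out = 74.6 kW = 74600 W
P_in = P_out / η = 74600 / 0.881 = 84677 W
I_L = P_in / (√3·V_L·cosφ) = 84677 / (1.732 × 575 × 0.85) = 100 A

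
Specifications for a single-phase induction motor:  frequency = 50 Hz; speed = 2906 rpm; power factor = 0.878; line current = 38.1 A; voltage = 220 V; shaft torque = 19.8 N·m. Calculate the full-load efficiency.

81.9 %

ω = 2π × 2906/60 = 304.3 rad/s; P_out = τω = 19.8 × 304.3 = 6025 W
P_in = V·I·cosφ = 220 × 38.1 × 0.878 = 7359 W
η = P_out / P_in = 6025 / 7359 = 0.819 = 81.9%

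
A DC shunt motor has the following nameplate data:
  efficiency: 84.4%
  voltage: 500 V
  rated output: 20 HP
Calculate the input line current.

35.4 A

P_out = 20 × 746 = 14920 W
P_in = P_out / η = 14920 / 0.844 = 17678 W
I = P_in / V = 17678 / 500 = 35.4 A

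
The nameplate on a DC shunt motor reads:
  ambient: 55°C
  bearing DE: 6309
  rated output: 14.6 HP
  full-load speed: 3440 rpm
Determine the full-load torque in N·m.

30.2 N·m

P_out = 14.6 × 746 = 10892 W
ω = 2π × 3440/60 = 360.2 rad/s
τ = P_out/ω = 10892/360.2 = 30.2 N·m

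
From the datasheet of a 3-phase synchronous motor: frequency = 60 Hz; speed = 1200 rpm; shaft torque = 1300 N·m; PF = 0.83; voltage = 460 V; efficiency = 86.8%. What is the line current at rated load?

285 A

ω = 2π×1200/60 = 125.7 rad/s; P_out = τω = 1300 × 125.7 = 163410 W
P_in = P_out / η = 163410 / 0.868 = 188260 W
I_L = P_in / (√3·V_L·cosφ) = 188260 / (1.732 × 460 × 0.83) = 285 A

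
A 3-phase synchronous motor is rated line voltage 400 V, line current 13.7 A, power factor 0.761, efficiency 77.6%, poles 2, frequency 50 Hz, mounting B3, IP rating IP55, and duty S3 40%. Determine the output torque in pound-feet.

13.2 lb·ft

P_in = √3·V·I·cosφ = 1.732 × 400 × 13.7 × 0.761 = 7223 W
P_out = η·P_in = 0.776 × 7223 = 5605 W
n = n_s = 120×50/2 = 3000 rpm (synchronous)
ω = 2π×3000/60 = 314.2 rad/s
τ = P_out/ω = 5605/314.2 = 17.84 N·m
In lb·ft: 17.84/1.356 = 13.2 lb·ft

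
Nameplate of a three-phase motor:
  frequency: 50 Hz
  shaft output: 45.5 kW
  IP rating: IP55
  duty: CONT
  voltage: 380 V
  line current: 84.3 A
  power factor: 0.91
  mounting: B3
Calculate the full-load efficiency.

90.1 %

P_out = 45.5 kW = 45500 W
P_in = √3·V_L·I_L·cosφ = 1.732 × 380 × 84.3 × 0.91 = 50489 W
η = P_out / P_in = 45500 / 50489 = 0.901 = 90.1%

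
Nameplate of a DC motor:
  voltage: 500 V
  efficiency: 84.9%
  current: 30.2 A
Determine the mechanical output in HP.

P_in = V·I = 500 × 30.2 = 15100 W
P_out = η·P_in = 0.849 × 15100 = 12820 W
= 12820/746 = 17.2 HP

17.2 HP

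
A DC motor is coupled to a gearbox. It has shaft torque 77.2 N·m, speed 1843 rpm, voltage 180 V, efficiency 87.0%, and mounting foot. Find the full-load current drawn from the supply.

ω = 2π×1843/60 = 193 rad/s; P_out = τω = 77.2 × 193 = 14900 W
P_in = P_out / η = 14900 / 0.870 = 17126 W
I = P_in / V = 17126 / 180 = 95.1 A

95.1 A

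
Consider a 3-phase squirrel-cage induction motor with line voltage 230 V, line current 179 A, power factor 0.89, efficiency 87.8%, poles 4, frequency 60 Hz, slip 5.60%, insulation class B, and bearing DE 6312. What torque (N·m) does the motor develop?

313 N·m

P_in = √3·V·I·cosφ = 1.732 × 230 × 179 × 0.89 = 63463 W
P_out = η·P_in = 0.878 × 63463 = 55721 W
n_s = 120×60/4 = 1800 rpm; n = 1800×(1−0.056) = 1699 rpm
ω = 2π×1699/60 = 177.9 rad/s
τ = P_out/ω = 55721/177.9 = 313 N·m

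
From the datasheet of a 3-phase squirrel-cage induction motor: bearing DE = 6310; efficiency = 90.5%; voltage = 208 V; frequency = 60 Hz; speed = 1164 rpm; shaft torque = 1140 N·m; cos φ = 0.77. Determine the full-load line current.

554 A

ω = 2π×1164/60 = 121.9 rad/s; P_out = τω = 1140 × 121.9 = 138966 W
P_in = P_out / η = 138966 / 0.905 = 153554 W
I_L = P_in / (√3·V_L·cosφ) = 153554 / (1.732 × 208 × 0.77) = 554 A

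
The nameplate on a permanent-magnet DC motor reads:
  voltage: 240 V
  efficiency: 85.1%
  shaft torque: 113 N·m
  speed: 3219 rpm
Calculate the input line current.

ω = 2π×3219/60 = 337.1 rad/s; P_out = τω = 113 × 337.1 = 38092 W
P_in = P_out / η = 38092 / 0.851 = 44761 W
I = P_in / V = 44761 / 240 = 187 A

187 A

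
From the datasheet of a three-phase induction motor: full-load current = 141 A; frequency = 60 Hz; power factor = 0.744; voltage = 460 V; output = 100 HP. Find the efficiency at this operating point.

89.3 %

P_out = 100 × 746 = 74600 W
P_in = √3·V_L·I_L·cosφ = 1.732 × 460 × 141 × 0.744 = 83579 W
η = P_out / P_in = 74600 / 83579 = 0.893 = 89.3%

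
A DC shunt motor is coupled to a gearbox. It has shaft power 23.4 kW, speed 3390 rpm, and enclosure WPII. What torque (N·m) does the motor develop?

65.9 N·m

ω = 2π × 3390/60 = 355 rad/s
τ = P/ω = 23400/355 = 65.9 N·m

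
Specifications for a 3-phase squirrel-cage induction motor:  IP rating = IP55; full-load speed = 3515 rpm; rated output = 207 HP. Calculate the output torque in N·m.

P_out = 207 × 746 = 154422 W
ω = 2π × 3515/60 = 368.1 rad/s
τ = P_out/ω = 154422/368.1 = 420 N·m

420 N·m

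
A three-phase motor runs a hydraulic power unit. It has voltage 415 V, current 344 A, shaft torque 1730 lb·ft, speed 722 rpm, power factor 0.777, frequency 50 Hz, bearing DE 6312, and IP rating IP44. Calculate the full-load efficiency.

92.3 %

τ = 1730 lb·ft × 1.356 = 2346 N·m
ω = 2π × 722/60 = 75.61 rad/s; P_out = τω = 2346 × 75.61 = 177381 W
P_in = √3·V_L·I_L·cosφ = 1.732 × 415 × 344 × 0.777 = 192121 W
η = P_out / P_in = 177381 / 192121 = 0.923 = 92.3%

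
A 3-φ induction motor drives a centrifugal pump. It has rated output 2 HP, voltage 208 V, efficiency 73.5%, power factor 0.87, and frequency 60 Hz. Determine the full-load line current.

P_out = 2 × 746 = 1492 W
P_in = P_out / η = 1492 / 0.735 = 2030 W
I_L = P_in / (√3·V_L·cosφ) = 2030 / (1.732 × 208 × 0.87) = 6.48 A

6.48 A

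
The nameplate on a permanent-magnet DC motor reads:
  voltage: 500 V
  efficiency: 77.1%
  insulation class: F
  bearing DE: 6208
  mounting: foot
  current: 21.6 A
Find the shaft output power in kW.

8.33 kW

P_in = V·I = 500 × 21.6 = 10800 W
P_out = η·P_in = 0.771 × 10800 = 8327 W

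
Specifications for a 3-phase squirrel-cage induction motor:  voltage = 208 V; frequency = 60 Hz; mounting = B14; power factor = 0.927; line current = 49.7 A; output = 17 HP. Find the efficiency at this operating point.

76.4 %

P_out = 17 × 746 = 12682 W
P_in = √3·V_L·I_L·cosφ = 1.732 × 208 × 49.7 × 0.927 = 16598 W
η = P_out / P_in = 12682 / 16598 = 0.764 = 76.4%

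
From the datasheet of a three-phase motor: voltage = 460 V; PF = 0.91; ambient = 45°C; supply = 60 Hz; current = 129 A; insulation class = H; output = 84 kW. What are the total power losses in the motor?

9530 W

P_in = √3·V·I·cosφ = 1.732×460×129×0.91 = 93527 W
P_out = 84000 W
Losses = P_in − P_out = 93527 − 84000 = 9527 W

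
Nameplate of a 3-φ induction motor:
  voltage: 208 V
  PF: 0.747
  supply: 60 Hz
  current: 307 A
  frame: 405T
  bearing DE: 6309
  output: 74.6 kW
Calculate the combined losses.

P_in = √3·V·I·cosφ = 1.732×208×307×0.747 = 82617 W
P_out = 74600 W
Losses = P_in − P_out = 82617 − 74600 = 8017 W

8.02 kW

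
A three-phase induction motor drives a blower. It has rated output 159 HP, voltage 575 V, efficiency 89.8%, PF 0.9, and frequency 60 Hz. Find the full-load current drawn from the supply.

147 A

P_out = 159 × 746 = 118614 W
P_in = P_out / η = 118614 / 0.898 = 132087 W
I_L = P_in / (√3·V_L·cosφ) = 132087 / (1.732 × 575 × 0.9) = 147 A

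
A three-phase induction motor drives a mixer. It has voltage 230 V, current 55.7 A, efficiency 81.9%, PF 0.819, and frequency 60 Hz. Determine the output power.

P_in = √3·V·I·cosφ = 1.732 × 230 × 55.7 × 0.819 = 18173 W
P_out = η·P_in = 0.819 × 18173 = 14884 W

14.9 kW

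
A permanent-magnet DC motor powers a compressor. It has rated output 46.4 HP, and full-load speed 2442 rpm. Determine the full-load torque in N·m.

135 N·m

P_out = 46.4 × 746 = 34614 W
ω = 2π × 2442/60 = 255.7 rad/s
τ = P_out/ω = 34614/255.7 = 135 N·m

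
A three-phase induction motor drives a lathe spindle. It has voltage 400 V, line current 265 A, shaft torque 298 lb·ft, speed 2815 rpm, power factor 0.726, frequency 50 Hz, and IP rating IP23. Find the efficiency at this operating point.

τ = 298 lb·ft × 1.356 = 404.1 N·m
ω = 2π × 2815/60 = 294.8 rad/s; P_out = τω = 404.1 × 294.8 = 119129 W
P_in = √3·V_L·I_L·cosφ = 1.732 × 400 × 265 × 0.726 = 133288 W
η = P_out / P_in = 119129 / 133288 = 0.894 = 89.4%

89.4 %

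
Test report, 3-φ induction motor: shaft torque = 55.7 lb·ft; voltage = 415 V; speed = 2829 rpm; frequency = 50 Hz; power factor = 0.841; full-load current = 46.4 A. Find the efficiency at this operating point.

79.8 %

τ = 55.7 lb·ft × 1.356 = 75.53 N·m
ω = 2π × 2829/60 = 296.3 rad/s; P_out = τω = 75.53 × 296.3 = 22380 W
P_in = √3·V_L·I_L·cosφ = 1.732 × 415 × 46.4 × 0.841 = 28049 W
η = P_out / P_in = 22380 / 28049 = 0.798 = 79.8%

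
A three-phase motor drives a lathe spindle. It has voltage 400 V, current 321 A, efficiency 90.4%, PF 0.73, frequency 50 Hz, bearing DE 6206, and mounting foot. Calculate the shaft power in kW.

P_in = √3·V·I·cosφ = 1.732 × 400 × 321 × 0.73 = 162344 W
P_out = η·P_in = 0.904 × 162344 = 146759 W

147 kW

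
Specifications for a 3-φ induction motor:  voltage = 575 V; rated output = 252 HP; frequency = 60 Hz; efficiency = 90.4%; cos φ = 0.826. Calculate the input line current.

P_out = 252 × 746 = 187992 W
P_in = P_out / η = 187992 / 0.904 = 207956 W
I_L = P_in / (√3·V_L·cosφ) = 207956 / (1.732 × 575 × 0.826) = 253 A

253 A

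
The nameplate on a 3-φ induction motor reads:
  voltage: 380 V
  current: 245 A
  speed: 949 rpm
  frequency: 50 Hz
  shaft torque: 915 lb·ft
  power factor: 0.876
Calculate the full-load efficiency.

87.3 %

τ = 915 lb·ft × 1.356 = 1241 N·m
ω = 2π × 949/60 = 99.38 rad/s; P_out = τω = 1241 × 99.38 = 123331 W
P_in = √3·V_L·I_L·cosφ = 1.732 × 380 × 245 × 0.876 = 141254 W
η = P_out / P_in = 123331 / 141254 = 0.873 = 87.3%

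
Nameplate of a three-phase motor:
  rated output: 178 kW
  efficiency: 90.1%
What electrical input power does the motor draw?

198 kW

P_out = 178000 W
P_in = P_out/η = 178000/0.901 = 197558 W = 198 kW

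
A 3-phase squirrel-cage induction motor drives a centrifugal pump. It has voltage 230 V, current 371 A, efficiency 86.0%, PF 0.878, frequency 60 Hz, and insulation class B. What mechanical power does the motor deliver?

112 kW

P_in = √3·V·I·cosφ = 1.732 × 230 × 371 × 0.878 = 129761 W
P_out = η·P_in = 0.86 × 129761 = 111594 W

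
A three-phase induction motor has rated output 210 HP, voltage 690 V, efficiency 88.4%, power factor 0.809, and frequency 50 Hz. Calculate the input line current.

P_out = 210 × 746 = 156660 W
P_in = P_out / η = 156660 / 0.884 = 177217 W
I_L = P_in / (√3·V_L·cosφ) = 177217 / (1.732 × 690 × 0.809) = 183 A

183 A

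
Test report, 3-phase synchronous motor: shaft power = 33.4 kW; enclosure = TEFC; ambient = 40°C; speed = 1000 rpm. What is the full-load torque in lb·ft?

ω = 2π × 1000/60 = 104.7 rad/s
τ = P/ω = 33400/104.7 = 319 N·m
In lb·ft: 319/1.356 = 235 lb·ft

235 lb·ft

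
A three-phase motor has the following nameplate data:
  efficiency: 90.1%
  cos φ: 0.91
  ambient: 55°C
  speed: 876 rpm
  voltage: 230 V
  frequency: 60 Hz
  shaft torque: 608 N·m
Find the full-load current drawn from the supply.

ω = 2π×876/60 = 91.73 rad/s; P_out = τω = 608 × 91.73 = 55772 W
P_in = P_out / η = 55772 / 0.901 = 61900 W
I_L = P_in / (√3·V_L·cosφ) = 61900 / (1.732 × 230 × 0.91) = 171 A

171 A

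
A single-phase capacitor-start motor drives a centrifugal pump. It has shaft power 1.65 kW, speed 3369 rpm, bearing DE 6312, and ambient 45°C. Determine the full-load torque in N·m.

4.68 N·m

ω = 2π × 3369/60 = 352.8 rad/s
τ = P/ω = 1650/352.8 = 4.68 N·m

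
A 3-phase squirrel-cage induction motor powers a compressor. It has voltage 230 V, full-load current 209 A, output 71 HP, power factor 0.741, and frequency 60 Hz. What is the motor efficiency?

P_out = 71 × 746 = 52966 W
P_in = √3·V_L·I_L·cosφ = 1.732 × 230 × 209 × 0.741 = 61694 W
η = P_out / P_in = 52966 / 61694 = 0.859 = 85.9%

85.9 %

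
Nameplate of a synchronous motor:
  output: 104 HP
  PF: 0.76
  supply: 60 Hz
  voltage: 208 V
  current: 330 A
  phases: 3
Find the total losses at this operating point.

12800 W

P_in = √3·V·I·cosφ = 1.732×208×330×0.76 = 90352 W
P_out = 104×746 = 77584 W
Losses = P_in − P_out = 90352 − 77584 = 12768 W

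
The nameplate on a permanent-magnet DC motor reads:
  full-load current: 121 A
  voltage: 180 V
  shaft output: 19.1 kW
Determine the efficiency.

87.7 %

P_out = 19.1 kW = 19100 W
P_in = V·I = 180 × 121 = 21780 W
η = P_out / P_in = 19100 / 21780 = 0.877 = 87.7%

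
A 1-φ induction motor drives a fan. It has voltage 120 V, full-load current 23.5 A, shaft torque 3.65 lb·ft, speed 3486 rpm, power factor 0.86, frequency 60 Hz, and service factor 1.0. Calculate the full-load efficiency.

74.5 %

τ = 3.65 lb·ft × 1.356 = 4.949 N·m
ω = 2π × 3486/60 = 365.1 rad/s; P_out = τω = 4.949 × 365.1 = 1807 W
P_in = V·I·cosφ = 120 × 23.5 × 0.86 = 2425 W
η = P_out / P_in = 1807 / 2425 = 0.745 = 74.5%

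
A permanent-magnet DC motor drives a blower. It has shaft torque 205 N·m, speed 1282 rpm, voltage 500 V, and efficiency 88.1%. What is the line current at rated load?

ω = 2π×1282/60 = 134.3 rad/s; P_out = τω = 205 × 134.3 = 27532 W
P_in = P_out / η = 27532 / 0.881 = 31251 W
I = P_in / V = 31251 / 500 = 62.5 A

62.5 A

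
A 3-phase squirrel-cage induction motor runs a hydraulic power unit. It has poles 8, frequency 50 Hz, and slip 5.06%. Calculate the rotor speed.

712 rpm

n_s = 120f/p = 120×50/8 = 750 rpm
n = n_s(1 − s) = 750 × (1 − 0.0506) = 712 rpm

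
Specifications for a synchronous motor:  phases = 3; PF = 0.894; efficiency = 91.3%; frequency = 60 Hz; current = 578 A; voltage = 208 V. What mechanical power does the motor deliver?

P_in = √3·V·I·cosφ = 1.732 × 208 × 578 × 0.894 = 186156 W
P_out = η·P_in = 0.913 × 186156 = 169960 W

170 kW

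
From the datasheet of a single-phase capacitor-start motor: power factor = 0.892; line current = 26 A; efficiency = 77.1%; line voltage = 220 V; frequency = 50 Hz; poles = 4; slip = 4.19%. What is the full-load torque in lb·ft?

P_in = V·I·cosφ = 220 × 26 × 0.892 = 5102 W
P_out = η·P_in = 0.771 × 5102 = 3934 W
n_s = 120×50/4 = 1500 rpm; n = 1500×(1−0.0419) = 1437 rpm
ω = 2π×1437/60 = 150.5 rad/s
τ = P_out/ω = 3934/150.5 = 26.14 N·m
In lb·ft: 26.14/1.356 = 19.3 lb·ft

19.3 lb·ft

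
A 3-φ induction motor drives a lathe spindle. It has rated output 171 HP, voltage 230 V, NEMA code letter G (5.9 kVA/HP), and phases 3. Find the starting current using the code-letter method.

S_LR = 5.9 × 171 = 1008.9 kVA
I_LR = S_LR/(√3·V_L) = 1008900/(1.732×230) = 2530 A

2530 A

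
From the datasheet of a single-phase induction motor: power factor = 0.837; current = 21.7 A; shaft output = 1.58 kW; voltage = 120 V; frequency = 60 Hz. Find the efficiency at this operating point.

72.5 %

P_out = 1.58 kW = 1580 W
P_in = V·I·cosφ = 120 × 21.7 × 0.837 = 2180 W
η = P_out / P_in = 1580 / 2180 = 0.725 = 72.5%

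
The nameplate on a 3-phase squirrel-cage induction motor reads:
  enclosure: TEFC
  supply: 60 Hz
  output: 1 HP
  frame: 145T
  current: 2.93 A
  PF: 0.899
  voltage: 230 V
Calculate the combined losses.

303 W

P_in = √3·V·I·cosφ = 1.732×230×2.93×0.899 = 1049 W
P_out = 1×746 = 746 W
Losses = P_in − P_out = 1049 − 746 = 303 W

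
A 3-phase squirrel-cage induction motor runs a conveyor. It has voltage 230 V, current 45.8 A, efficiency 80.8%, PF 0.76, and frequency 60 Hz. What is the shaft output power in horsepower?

15 HP

P_in = √3·V·I·cosφ = 1.732 × 230 × 45.8 × 0.76 = 13866 W
P_out = η·P_in = 0.808 × 13866 = 11204 W
= 11204/746 = 15 HP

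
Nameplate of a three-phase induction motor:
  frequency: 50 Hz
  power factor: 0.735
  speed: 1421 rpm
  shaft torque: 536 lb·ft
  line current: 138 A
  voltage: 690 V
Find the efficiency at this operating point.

τ = 536 lb·ft × 1.356 = 726.8 N·m
ω = 2π × 1421/60 = 148.8 rad/s; P_out = τω = 726.8 × 148.8 = 108148 W
P_in = √3·V_L·I_L·cosφ = 1.732 × 690 × 138 × 0.735 = 121217 W
η = P_out / P_in = 108148 / 121217 = 0.892 = 89.2%

89.2 %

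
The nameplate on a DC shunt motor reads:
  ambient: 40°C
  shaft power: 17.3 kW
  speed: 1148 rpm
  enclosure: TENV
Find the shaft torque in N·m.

ω = 2π × 1148/60 = 120.2 rad/s
τ = P/ω = 17300/120.2 = 144 N·m

144 N·m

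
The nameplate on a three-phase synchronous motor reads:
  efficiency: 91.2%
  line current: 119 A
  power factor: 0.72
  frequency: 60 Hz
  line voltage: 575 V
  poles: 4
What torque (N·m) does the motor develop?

P_in = √3·V·I·cosφ = 1.732 × 575 × 119 × 0.72 = 85329 W
P_out = η·P_in = 0.912 × 85329 = 77820 W
n = n_s = 120×60/4 = 1800 rpm (synchronous)
ω = 2π×1800/60 = 188.5 rad/s
τ = P_out/ω = 77820/188.5 = 413 N·m

413 N·m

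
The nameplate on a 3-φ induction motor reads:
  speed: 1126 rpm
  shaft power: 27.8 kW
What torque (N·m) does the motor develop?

236 N·m

ω = 2π × 1126/60 = 117.9 rad/s
τ = P/ω = 27800/117.9 = 236 N·m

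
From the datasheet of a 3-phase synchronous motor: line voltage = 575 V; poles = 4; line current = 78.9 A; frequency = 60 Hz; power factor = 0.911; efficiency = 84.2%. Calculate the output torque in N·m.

P_in = √3·V·I·cosφ = 1.732 × 575 × 78.9 × 0.911 = 71583 W
P_out = η·P_in = 0.842 × 71583 = 60273 W
n = n_s = 120×60/4 = 1800 rpm (synchronous)
ω = 2π×1800/60 = 188.5 rad/s
τ = P_out/ω = 60273/188.5 = 320 N·m

320 N·m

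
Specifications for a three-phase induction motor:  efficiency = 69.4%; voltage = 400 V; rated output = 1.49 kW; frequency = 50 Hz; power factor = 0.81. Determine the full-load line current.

3.83 A

P_out = 1.49 kW = 1490 W
P_in = P_out / η = 1490 / 0.694 = 2147 W
I_L = P_in / (√3·V_L·cosφ) = 2147 / (1.732 × 400 × 0.81) = 3.83 A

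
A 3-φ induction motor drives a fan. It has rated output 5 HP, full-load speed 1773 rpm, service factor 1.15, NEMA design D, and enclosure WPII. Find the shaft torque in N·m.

20.1 N·m

P_out = 5 × 746 = 3730 W
ω = 2π × 1773/60 = 185.7 rad/s
τ = P_out/ω = 3730/185.7 = 20.1 N·m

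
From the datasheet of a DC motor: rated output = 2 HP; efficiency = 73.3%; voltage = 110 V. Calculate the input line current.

P_out = 2 × 746 = 1492 W
P_in = P_out / η = 1492 / 0.733 = 2035 W
I = P_in / V = 2035 / 110 = 18.5 A

18.5 A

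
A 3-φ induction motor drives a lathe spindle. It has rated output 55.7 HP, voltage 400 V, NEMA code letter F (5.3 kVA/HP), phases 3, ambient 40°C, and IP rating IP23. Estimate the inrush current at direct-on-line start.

S_LR = 5.3 × 55.7 = 295.21 kVA
I_LR = S_LR/(√3·V_L) = 295210/(1.732×400) = 426 A

426 A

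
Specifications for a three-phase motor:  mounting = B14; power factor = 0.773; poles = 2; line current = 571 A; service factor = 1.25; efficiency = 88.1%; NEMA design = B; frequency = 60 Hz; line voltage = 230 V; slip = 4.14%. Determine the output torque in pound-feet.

P_in = √3·V·I·cosφ = 1.732 × 230 × 571 × 0.773 = 175829 W
P_out = η·P_in = 0.881 × 175829 = 154905 W
n_s = 120×60/2 = 3600 rpm; n = 3600×(1−0.0414) = 3451 rpm
ω = 2π×3451/60 = 361.4 rad/s
τ = P_out/ω = 154905/361.4 = 428.6 N·m
In lb·ft: 428.6/1.356 = 316 lb·ft

316 lb·ft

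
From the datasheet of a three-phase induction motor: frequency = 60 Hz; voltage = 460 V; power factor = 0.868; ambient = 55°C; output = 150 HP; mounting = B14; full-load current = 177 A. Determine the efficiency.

P_out = 150 × 746 = 111900 W
P_in = √3·V_L·I_L·cosφ = 1.732 × 460 × 177 × 0.868 = 122405 W
η = P_out / P_in = 111900 / 122405 = 0.914 = 91.4%

91.4 %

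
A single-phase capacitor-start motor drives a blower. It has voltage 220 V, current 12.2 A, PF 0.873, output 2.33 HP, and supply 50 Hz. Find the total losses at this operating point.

605 W

P_in = V·I·cosφ = 220×12.2×0.873 = 2343 W
P_out = 2.33×746 = 1738 W
Losses = P_in − P_out = 2343 − 1738 = 605 W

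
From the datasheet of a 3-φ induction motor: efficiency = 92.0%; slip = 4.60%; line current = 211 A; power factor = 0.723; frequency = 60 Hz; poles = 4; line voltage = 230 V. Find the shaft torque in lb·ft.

P_in = √3·V·I·cosφ = 1.732 × 230 × 211 × 0.723 = 60771 W
P_out = η·P_in = 0.92 × 60771 = 55909 W
n_s = 120×60/4 = 1800 rpm; n = 1800×(1−0.046) = 1717 rpm
ω = 2π×1717/60 = 179.8 rad/s
τ = P_out/ω = 55909/179.8 = 311 N·m
In lb·ft: 311/1.356 = 229 lb·ft

229 lb·ft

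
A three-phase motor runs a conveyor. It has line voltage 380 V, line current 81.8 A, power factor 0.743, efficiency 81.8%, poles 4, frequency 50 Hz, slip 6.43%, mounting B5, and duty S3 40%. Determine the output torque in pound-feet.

P_in = √3·V·I·cosφ = 1.732 × 380 × 81.8 × 0.743 = 40001 W
P_out = η·P_in = 0.818 × 40001 = 32721 W
n_s = 120×50/4 = 1500 rpm; n = 1500×(1−0.0643) = 1404 rpm
ω = 2π×1404/60 = 147 rad/s
τ = P_out/ω = 32721/147 = 222.6 N·m
In lb·ft: 222.6/1.356 = 164 lb·ft

164 lb·ft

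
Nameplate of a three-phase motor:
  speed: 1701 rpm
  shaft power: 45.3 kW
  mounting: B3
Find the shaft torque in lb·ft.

188 lb·ft

ω = 2π × 1701/60 = 178.1 rad/s
τ = P/ω = 45300/178.1 = 254.4 N·m
In lb·ft: 254.4/1.356 = 188 lb·ft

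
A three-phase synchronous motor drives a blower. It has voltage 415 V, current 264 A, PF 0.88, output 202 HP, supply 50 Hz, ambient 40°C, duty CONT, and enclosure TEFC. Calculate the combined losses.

16.3 kW

P_in = √3·V·I·cosφ = 1.732×415×264×0.88 = 166987 W
P_out = 202×746 = 150692 W
Losses = P_in − P_out = 166987 − 150692 = 16295 W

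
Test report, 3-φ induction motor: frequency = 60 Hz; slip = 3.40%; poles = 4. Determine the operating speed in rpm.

1739 rpm

n_s = 120f/p = 120×60/4 = 1800 rpm
n = n_s(1 − s) = 1800 × (1 − 0.034) = 1739 rpm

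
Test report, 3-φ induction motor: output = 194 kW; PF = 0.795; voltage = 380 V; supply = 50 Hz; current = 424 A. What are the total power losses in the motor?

P_in = √3·V·I·cosφ = 1.732×380×424×0.795 = 221853 W
P_out = 194000 W
Losses = P_in − P_out = 221853 − 194000 = 27853 W

27.9 kW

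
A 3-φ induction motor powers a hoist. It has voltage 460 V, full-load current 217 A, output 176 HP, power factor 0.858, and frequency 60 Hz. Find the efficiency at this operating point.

P_out = 176 × 746 = 131296 W
P_in = √3·V_L·I_L·cosφ = 1.732 × 460 × 217 × 0.858 = 148338 W
η = P_out / P_in = 131296 / 148338 = 0.885 = 88.5%

88.5 %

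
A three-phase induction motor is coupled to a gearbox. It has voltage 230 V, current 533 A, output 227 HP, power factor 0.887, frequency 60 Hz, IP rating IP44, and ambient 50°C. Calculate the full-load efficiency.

P_out = 227 × 746 = 169342 W
P_in = √3·V_L·I_L·cosφ = 1.732 × 230 × 533 × 0.887 = 188333 W
η = P_out / P_in = 169342 / 188333 = 0.899 = 89.9%

89.9 %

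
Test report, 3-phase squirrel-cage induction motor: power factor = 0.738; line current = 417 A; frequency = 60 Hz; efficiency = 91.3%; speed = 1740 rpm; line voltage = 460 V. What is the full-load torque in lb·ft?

906 lb·ft

P_in = √3·V·I·cosφ = 1.732 × 460 × 417 × 0.738 = 245187 W
P_out = η·P_in = 0.913 × 245187 = 223856 W
n = 1740 rpm
ω = 2π×1740/60 = 182.2 rad/s
τ = P_out/ω = 223856/182.2 = 1229 N·m
In lb·ft: 1229/1.356 = 906 lb·ft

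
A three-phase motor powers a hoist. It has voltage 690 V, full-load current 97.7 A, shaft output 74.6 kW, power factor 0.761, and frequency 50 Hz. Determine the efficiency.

P_out = 74.6 kW = 74600 W
P_in = √3·V_L·I_L·cosφ = 1.732 × 690 × 97.7 × 0.761 = 88854 W
η = P_out / P_in = 74600 / 88854 = 0.840 = 84.0%

84.0 %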